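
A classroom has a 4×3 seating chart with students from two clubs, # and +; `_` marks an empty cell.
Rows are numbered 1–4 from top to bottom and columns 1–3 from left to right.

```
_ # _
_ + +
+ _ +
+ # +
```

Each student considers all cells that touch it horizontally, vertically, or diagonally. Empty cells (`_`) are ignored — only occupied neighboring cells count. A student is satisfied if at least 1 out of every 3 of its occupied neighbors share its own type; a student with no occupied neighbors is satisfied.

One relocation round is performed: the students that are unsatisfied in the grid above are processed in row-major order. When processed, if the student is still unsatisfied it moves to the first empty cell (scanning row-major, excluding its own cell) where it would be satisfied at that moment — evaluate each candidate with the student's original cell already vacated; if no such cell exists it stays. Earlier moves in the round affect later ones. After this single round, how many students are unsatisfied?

0

Initially unsatisfied (in order): (1,2), (4,2).
  (1,2): no empty cell satisfies it; stays.
  (4,2) → (1,1).
Resulting grid:
# # _
_ + +
+ _ +
+ _ +
All satisfied now.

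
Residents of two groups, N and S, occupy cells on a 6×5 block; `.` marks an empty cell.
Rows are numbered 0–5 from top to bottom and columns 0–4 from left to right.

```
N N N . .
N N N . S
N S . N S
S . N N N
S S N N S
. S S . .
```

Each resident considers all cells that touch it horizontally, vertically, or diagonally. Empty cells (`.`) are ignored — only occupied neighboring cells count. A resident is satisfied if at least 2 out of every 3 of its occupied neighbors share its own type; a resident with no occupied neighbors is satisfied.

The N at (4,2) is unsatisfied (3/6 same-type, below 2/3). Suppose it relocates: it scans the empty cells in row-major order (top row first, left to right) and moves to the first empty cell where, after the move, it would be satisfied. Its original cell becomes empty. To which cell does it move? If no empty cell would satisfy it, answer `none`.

(0,3)

Vacating (4,2). Empty cells in order:
  (0,3): 2/3 same-type → satisfied — stop here.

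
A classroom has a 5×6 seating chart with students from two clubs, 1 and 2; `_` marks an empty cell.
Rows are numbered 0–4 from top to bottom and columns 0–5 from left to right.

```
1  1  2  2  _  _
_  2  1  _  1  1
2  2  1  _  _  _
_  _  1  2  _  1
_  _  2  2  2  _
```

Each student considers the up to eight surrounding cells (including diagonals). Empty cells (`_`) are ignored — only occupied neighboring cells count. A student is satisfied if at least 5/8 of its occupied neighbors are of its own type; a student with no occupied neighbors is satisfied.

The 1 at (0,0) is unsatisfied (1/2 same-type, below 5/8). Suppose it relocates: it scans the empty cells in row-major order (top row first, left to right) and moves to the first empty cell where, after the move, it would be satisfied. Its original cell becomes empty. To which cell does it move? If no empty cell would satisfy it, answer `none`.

(0,4)

Vacating (0,0). Empty cells in order:
  (0,4): 2/3 same-type → satisfied — stop here.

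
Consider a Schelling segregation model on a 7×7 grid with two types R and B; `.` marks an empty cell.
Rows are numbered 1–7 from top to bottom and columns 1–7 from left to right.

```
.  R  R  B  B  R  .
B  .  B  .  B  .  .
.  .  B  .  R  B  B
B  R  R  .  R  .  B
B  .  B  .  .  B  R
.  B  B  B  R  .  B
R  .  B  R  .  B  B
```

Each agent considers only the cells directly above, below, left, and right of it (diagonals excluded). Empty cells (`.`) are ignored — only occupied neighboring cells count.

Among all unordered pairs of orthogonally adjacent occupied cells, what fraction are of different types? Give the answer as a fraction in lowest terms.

Scan each occupied cell's neighbors to the right and below so each pair is counted once.
From row 1: 3 unlike of 6 pairs (running 3/6).
From row 2: 1 unlike of 2 pairs (running 4/8).
From row 3: 2 unlike of 5 pairs (running 6/13).
From row 4: 3 unlike of 5 pairs (running 9/18).
From row 5: 2 unlike of 3 pairs (running 11/21).
From row 6: 2 unlike of 6 pairs (running 13/27).
From row 7: 1 unlike of 2 pairs (running 14/29).
Total adjacent occupied pairs: 29; unlike-type pairs: 14.
14/29 is already in lowest terms.

14/29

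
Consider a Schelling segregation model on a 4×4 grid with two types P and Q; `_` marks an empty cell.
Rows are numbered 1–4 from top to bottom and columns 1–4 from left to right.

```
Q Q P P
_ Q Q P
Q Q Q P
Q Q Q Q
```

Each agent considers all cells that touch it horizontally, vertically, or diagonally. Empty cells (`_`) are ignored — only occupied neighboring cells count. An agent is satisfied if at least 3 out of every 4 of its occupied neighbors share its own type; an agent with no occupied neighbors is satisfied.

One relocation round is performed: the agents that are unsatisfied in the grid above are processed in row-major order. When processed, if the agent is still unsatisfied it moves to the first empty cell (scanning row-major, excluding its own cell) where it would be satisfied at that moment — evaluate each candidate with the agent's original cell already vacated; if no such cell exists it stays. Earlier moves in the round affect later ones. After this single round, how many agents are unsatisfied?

4

Initially unsatisfied (in order): (1,3), (1,4), (2,3), (2,4), (3,4), (4,4).
  (1,3): no empty cell satisfies it; stays.
  (1,4): no empty cell satisfies it; stays.
  (2,3) → (2,1).
  (2,4): now satisfied by earlier moves; stays.
  (3,4): no empty cell satisfies it; stays.
  (4,4): no empty cell satisfies it; stays.
Resulting grid:
Q Q P P
Q Q _ P
Q Q Q P
Q Q Q Q
Unsatisfied now: (1,3), (3,3), (3,4), (4,4).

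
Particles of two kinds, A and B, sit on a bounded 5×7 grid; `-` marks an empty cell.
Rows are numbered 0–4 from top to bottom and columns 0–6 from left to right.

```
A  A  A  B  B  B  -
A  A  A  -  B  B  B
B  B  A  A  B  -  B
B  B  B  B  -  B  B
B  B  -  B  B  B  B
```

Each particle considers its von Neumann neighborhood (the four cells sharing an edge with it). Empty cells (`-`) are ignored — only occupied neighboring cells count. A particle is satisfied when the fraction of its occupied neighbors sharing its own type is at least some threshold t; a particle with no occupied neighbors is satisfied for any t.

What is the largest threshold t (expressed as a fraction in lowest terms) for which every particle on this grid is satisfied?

1/3

(0,0)A 2/2
(0,1)A 3/3
(0,2)A 2/3
(0,3)B 1/2
(0,4)B 3/3
(0,5)B 2/2
(1,0)A 2/3
(1,1)A 3/4
(1,2)A 3/3
(1,4)B 3/3
(1,5)B 3/3
(1,6)B 2/2
(2,0)B 2/3
(2,1)B 2/4
(2,2)A 2/4
(2,3)A 1/3
(2,4)B 1/2
(2,6)B 2/2
(3,0)B 3/3
(3,1)B 4/4
(3,2)B 2/3
(3,3)B 2/3
(3,5)B 2/2
(3,6)B 3/3
(4,0)B 2/2
(4,1)B 2/2
(4,3)B 2/2
(4,4)B 2/2
(4,5)B 3/3
(4,6)B 2/2
The smallest same-type fraction is 1/3 at (2,3), which reduces to 1/3. Any threshold above that leaves this particle unsatisfied.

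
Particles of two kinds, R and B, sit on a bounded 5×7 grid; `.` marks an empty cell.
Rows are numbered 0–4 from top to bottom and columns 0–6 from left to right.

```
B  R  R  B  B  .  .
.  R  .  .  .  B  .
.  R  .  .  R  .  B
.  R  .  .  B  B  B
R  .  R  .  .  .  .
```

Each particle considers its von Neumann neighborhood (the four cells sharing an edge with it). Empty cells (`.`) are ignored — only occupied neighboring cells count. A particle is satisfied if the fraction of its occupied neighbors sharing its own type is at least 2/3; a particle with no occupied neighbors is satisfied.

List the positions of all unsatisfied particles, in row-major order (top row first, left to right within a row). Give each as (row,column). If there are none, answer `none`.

(0,0), (0,2), (0,3), (2,4), (3,4)

(0,0)B 0/1 ✗
(0,1)R 2/3 ✓
(0,2)R 1/2 ✗
(0,3)B 1/2 ✗
(0,4)B 1/1 ✓
(1,1)R 2/2 ✓
(1,5)B 0/0 ✓
(2,1)R 2/2 ✓
(2,4)R 0/1 ✗
(2,6)B 1/1 ✓
(3,1)R 1/1 ✓
(3,4)B 1/2 ✗
(3,5)B 2/2 ✓
(3,6)B 2/2 ✓
(4,0)R 0/0 ✓
(4,2)R 0/0 ✓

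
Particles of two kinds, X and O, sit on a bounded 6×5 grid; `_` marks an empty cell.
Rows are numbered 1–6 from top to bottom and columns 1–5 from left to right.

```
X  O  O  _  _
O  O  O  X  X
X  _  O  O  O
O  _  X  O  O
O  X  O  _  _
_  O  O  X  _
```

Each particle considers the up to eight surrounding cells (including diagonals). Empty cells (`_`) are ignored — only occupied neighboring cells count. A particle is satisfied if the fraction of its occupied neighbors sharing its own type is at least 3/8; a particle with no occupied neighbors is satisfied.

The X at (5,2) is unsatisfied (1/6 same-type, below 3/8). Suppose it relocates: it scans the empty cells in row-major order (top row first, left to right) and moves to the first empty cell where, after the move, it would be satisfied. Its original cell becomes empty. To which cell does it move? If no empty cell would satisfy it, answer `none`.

(1,4)

Vacating (5,2). Empty cells in order:
  (1,4): 2/4 same-type → satisfied — stop here.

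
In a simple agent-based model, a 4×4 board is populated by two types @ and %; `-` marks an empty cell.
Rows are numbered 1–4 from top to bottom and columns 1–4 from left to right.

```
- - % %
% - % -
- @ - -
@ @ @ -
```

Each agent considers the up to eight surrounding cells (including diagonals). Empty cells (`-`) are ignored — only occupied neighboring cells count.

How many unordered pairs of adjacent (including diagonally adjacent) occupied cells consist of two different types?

Scan each occupied cell's neighbors to the right and below (and the two forward diagonals) so each pair is counted once.
Row 1: %(1,3)–%(1,4)= %(1,3)–%(2,3)= %(1,4)–%(2,3)=  → 0/3 unlike.
Row 2: %(2,1)–@(3,2)≠ %(2,3)–@(3,2)≠  → 2/2 unlike.
Row 3: @(3,2)–@(4,2)= @(3,2)–@(4,3)= @(3,2)–@(4,1)=  → 0/3 unlike.
Row 4: @(4,1)–@(4,2)= @(4,2)–@(4,3)=  → 0/2 unlike.
Total adjacent occupied pairs: 10; unlike-type pairs: 2.

2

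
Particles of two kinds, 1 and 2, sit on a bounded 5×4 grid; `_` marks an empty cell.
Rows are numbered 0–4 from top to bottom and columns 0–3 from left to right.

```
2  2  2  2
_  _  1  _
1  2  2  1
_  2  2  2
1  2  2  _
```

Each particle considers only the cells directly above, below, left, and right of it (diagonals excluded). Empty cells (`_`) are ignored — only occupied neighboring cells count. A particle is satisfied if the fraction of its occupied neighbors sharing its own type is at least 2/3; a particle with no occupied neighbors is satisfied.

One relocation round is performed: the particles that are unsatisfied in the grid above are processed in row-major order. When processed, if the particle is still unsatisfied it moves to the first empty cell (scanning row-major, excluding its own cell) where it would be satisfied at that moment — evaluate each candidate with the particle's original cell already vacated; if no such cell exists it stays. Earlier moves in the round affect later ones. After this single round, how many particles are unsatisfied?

Initially unsatisfied (in order): (1,2), (2,0), (2,2), (2,3), (3,3), (4,0).
  (1,2) → (3,0).
  (2,0): no empty cell satisfies it; stays.
  (2,2): now satisfied by earlier moves; stays.
  (2,3): no empty cell satisfies it; stays.
  (3,3) → (1,1).
  (4,0): no empty cell satisfies it; stays.
Resulting grid:
2 2 2 2
_ 2 _ _
1 2 2 1
1 2 2 _
1 2 2 _
Unsatisfied now: (2,0), (2,3), (4,0).

3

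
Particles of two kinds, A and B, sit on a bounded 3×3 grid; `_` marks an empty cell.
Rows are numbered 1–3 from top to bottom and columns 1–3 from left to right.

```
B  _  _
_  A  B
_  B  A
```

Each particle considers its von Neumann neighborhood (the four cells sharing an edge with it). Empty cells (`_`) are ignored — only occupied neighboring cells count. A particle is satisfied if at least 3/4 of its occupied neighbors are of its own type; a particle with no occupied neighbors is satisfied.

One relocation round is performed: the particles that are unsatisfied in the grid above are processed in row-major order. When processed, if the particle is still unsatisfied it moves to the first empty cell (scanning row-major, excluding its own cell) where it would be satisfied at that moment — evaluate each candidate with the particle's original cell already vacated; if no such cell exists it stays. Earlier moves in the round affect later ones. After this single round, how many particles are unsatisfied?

0

Initially unsatisfied (in order): (2,2), (2,3), (3,2), (3,3).
  (2,2): no empty cell satisfies it; stays.
  (2,3) → (1,3).
  (3,2) → (3,1).
  (3,3): now satisfied by earlier moves; stays.
Resulting grid:
B _ B
_ A _
B _ A
All satisfied now.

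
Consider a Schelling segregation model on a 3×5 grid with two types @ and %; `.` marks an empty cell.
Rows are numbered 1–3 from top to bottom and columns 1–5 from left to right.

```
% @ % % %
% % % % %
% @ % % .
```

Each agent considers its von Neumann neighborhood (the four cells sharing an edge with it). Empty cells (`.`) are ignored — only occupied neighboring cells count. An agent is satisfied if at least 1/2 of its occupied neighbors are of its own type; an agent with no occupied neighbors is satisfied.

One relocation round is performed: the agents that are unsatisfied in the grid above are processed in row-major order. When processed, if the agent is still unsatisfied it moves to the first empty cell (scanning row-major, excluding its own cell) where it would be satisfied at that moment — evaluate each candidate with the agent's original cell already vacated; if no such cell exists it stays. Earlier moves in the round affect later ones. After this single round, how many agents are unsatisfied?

Initially unsatisfied (in order): (1,2), (3,2).
  (1,2): no empty cell satisfies it; stays.
  (3,2): no empty cell satisfies it; stays.
Resulting grid:
% @ % % %
% % % % %
% @ % % .
Unsatisfied now: (1,2), (3,2).

2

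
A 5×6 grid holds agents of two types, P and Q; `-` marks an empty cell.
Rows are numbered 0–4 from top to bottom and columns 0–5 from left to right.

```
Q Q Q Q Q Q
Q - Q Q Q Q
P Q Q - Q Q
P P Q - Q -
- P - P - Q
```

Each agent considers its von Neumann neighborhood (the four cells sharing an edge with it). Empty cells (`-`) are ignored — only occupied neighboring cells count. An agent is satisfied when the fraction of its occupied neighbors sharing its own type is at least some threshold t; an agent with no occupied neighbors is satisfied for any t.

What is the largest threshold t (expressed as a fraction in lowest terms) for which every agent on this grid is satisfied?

1/3

(0,0)Q 2/2
(0,1)Q 2/2
(0,2)Q 3/3
(0,3)Q 3/3
(0,4)Q 3/3
(0,5)Q 2/2
(1,0)Q 1/2
(1,2)Q 3/3
(1,3)Q 3/3
(1,4)Q 4/4
(1,5)Q 3/3
(2,0)P 1/3
(2,1)Q 1/3
(2,2)Q 3/3
(2,4)Q 3/3
(2,5)Q 2/2
(3,0)P 2/2
(3,1)P 2/4
(3,2)Q 1/2
(3,4)Q 1/1
(4,1)P 1/1
(4,3)P — no occupied neighbors
(4,5)Q — no occupied neighbors
The smallest same-type fraction is 1/3 at (2,0), which reduces to 1/3. Any threshold above that leaves this agent unsatisfied.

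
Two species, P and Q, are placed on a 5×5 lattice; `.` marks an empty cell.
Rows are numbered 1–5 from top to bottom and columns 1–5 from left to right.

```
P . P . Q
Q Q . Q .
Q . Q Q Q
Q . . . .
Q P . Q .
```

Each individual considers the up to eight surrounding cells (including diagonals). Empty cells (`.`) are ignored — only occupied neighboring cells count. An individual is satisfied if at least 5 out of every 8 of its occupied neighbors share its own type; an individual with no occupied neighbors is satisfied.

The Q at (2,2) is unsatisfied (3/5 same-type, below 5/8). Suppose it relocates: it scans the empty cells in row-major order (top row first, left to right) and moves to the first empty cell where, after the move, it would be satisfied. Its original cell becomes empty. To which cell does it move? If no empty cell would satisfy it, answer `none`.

(1,4)

Vacating (2,2). Empty cells in order:
  (1,2): 1/3 same-type → still unsatisfied.
  (1,4): 2/3 same-type → satisfied — stop here.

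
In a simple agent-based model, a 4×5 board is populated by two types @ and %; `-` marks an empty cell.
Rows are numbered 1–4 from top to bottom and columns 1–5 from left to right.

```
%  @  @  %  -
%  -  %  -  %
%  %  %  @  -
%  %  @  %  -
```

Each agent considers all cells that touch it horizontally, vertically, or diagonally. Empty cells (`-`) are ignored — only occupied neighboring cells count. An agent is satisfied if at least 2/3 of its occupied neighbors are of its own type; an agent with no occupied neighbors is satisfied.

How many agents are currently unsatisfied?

8

(1,1)% 1/2 unhappy
(1,2)@ 1/4 unhappy
(1,3)@ 1/3 unhappy
(1,4)% 2/3 ok
(2,1)% 3/4 ok
(2,3)% 3/6 unhappy
(2,5)% 1/2 unhappy
(3,1)% 4/4 ok
(3,2)% 6/7 ok
(3,3)% 4/6 ok
(3,4)@ 1/5 unhappy
(4,1)% 3/3 ok
(4,2)% 4/5 ok
(4,3)@ 1/5 unhappy
(4,4)% 1/3 unhappy
Unsatisfied: (1,1), (1,2), (1,3), (2,3), (2,5), (3,4), (4,3), (4,4) — 8 in total.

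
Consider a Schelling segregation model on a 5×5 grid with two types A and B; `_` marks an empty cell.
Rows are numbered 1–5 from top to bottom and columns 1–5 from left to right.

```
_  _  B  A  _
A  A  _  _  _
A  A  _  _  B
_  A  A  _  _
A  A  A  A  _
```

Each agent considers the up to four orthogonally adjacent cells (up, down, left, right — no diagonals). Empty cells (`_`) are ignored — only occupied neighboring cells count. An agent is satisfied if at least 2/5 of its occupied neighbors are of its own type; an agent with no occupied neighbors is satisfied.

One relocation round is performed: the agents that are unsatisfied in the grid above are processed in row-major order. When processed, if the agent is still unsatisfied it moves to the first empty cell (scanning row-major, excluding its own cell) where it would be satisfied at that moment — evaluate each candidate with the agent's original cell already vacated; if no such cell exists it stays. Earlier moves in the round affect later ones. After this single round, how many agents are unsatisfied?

0

Initially unsatisfied (in order): (1,3), (1,4).
  (1,3) → (2,5).
  (1,4): now satisfied by earlier moves; stays.
Resulting grid:
_ _ _ A _
A A _ _ B
A A _ _ B
_ A A _ _
A A A A _
All satisfied now.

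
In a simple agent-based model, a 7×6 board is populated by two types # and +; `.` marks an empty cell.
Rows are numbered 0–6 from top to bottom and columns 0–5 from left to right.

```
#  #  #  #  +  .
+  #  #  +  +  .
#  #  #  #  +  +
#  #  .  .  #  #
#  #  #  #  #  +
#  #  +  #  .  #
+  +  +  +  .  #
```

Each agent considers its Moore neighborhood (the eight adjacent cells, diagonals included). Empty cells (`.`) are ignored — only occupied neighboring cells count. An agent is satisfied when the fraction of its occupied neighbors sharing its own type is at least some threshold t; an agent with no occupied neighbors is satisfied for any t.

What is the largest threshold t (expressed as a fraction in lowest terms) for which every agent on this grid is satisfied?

0/1

Row 0: (0,0)# 2/3 · (0,1)# 4/5 · (0,2)# 4/5 · (0,3)# 2/5 · (0,4)+ 2/3
Row 1: (1,0)+ 0/5 · (1,1)# 7/8 · (1,2)# 7/8 · (1,3)+ 3/8 · (1,4)+ 4/6
Row 2: (2,0)# 4/5 · (2,1)# 6/7 · (2,2)# 5/6 · (2,3)# 3/6 · (2,4)+ 3/6 · (2,5)+ 2/4
Row 3: (3,0)# 5/5 · (3,1)# 7/7 · (3,4)# 4/7 · (3,5)# 2/5
Row 4: (4,0)# 5/5 · (4,1)# 6/7 · (4,2)# 5/6 · (4,3)# 4/5 · (4,4)# 5/6 · (4,5)+ 0/4
Row 5: (5,0)# 3/5 · (5,1)# 4/8 · (5,2)+ 3/8 · (5,3)# 3/6 · (5,5)# 2/3
Row 6: (6,0)+ 1/3 · (6,1)+ 3/5 · (6,2)+ 3/5 · (6,3)+ 2/3 · (6,5)# 1/1
The smallest same-type fraction is 0/5 at (1,0), which reduces to 0/1. Any threshold above that leaves this agent unsatisfied.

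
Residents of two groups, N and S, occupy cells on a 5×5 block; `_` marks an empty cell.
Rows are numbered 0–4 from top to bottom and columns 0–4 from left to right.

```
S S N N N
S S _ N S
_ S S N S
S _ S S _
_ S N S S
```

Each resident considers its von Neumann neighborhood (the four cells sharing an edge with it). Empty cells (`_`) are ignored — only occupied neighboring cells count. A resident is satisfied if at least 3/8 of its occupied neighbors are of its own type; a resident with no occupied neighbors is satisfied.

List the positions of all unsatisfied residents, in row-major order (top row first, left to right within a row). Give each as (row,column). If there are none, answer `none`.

(0,0)S 2/2 satisfied
(0,1)S 2/3 satisfied
(0,2)N 1/2 satisfied
(0,3)N 3/3 satisfied
(0,4)N 1/2 satisfied
(1,0)S 2/2 satisfied
(1,1)S 3/3 satisfied
(1,3)N 2/3 satisfied
(1,4)S 1/3 not
(2,1)S 2/2 satisfied
(2,2)S 2/3 satisfied
(2,3)N 1/4 not
(2,4)S 1/2 satisfied
(3,0)S 0/0 satisfied
(3,2)S 2/3 satisfied
(3,3)S 2/3 satisfied
(4,1)S 0/1 not
(4,2)N 0/3 not
(4,3)S 2/3 satisfied
(4,4)S 1/1 satisfied

(1,4), (2,3), (4,1), (4,2)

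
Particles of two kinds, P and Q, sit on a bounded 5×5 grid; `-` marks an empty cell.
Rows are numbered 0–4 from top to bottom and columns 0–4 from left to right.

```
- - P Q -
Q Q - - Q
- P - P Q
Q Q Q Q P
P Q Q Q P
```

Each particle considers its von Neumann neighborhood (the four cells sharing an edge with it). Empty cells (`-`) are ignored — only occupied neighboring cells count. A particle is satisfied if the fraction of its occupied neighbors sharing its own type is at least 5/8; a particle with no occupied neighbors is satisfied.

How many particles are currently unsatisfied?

Row 0: (0,2)P 0/1 ✗ · (0,3)Q 0/1 ✗
Row 1: (1,0)Q 1/1 ✓ · (1,1)Q 1/2 ✗ · (1,4)Q 1/1 ✓
Row 2: (2,1)P 0/2 ✗ · (2,3)P 0/2 ✗ · (2,4)Q 1/3 ✗
Row 3: (3,0)Q 1/2 ✗ · (3,1)Q 3/4 ✓ · (3,2)Q 3/3 ✓ · (3,3)Q 2/4 ✗ · (3,4)P 1/3 ✗
Row 4: (4,0)P 0/2 ✗ · (4,1)Q 2/3 ✓ · (4,2)Q 3/3 ✓ · (4,3)Q 2/3 ✓ · (4,4)P 1/2 ✗
Unsatisfied: (0,2), (0,3), (1,1), (2,1), (2,3), (2,4), (3,0), (3,3), (3,4), (4,0), (4,4) — 11 in total.

11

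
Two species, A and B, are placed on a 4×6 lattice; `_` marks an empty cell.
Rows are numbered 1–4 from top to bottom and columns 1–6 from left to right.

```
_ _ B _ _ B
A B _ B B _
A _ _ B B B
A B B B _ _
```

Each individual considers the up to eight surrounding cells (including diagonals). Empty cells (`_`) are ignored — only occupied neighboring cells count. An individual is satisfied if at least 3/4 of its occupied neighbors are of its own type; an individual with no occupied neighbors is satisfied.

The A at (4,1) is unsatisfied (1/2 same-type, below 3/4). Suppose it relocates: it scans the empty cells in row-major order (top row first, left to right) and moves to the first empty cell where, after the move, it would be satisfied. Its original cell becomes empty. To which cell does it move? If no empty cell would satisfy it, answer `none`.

Vacating (4,1). Empty cells in order:
  (1,1): 1/2 same-type → still unsatisfied.
  (1,2): 1/3 same-type → still unsatisfied.
  (1,4): 0/3 same-type → still unsatisfied.
  (1,5): 0/3 same-type → still unsatisfied.
  (2,3): 0/4 same-type → still unsatisfied.
  (2,6): 0/4 same-type → still unsatisfied.
  (3,2): 2/5 same-type → still unsatisfied.
  (3,3): 0/6 same-type → still unsatisfied.
  (4,5): 0/4 same-type → still unsatisfied.
  (4,6): 0/2 same-type → still unsatisfied.

none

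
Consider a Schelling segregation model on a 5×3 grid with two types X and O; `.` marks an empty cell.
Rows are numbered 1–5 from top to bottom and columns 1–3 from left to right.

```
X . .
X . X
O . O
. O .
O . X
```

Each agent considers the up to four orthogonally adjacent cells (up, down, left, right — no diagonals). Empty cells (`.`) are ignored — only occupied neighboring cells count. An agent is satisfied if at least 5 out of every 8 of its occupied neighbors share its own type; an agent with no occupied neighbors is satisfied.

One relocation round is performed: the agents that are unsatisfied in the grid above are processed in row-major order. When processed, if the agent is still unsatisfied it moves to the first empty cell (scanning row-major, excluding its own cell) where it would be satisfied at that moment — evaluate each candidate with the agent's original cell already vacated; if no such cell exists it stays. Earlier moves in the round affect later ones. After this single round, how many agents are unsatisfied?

Initially unsatisfied (in order): (2,1), (2,3), (3,1), (3,3).
  (2,1) → (1,2).
  (2,3) → (1,3).
  (3,1): now satisfied by earlier moves; stays.
  (3,3): now satisfied by earlier moves; stays.
Resulting grid:
X X X
. . .
O . O
. O .
O . X
All satisfied now.

0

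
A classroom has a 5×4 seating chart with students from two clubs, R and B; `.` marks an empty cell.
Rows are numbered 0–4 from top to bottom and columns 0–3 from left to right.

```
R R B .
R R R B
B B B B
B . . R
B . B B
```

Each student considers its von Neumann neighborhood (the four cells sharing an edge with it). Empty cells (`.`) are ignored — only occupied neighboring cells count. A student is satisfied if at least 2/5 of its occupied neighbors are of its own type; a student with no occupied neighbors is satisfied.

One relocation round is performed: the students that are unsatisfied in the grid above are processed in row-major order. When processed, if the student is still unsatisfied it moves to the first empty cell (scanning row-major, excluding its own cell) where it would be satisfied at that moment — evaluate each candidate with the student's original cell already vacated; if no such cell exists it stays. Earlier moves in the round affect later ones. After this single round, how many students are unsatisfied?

0

Initially unsatisfied (in order): (0,2), (1,2), (3,3).
  (0,2) → (0,3).
  (1,2) → (0,2).
  (3,3) → (1,2).
Resulting grid:
R R R B
R R R B
B B B B
B . . .
B . B B
All satisfied now.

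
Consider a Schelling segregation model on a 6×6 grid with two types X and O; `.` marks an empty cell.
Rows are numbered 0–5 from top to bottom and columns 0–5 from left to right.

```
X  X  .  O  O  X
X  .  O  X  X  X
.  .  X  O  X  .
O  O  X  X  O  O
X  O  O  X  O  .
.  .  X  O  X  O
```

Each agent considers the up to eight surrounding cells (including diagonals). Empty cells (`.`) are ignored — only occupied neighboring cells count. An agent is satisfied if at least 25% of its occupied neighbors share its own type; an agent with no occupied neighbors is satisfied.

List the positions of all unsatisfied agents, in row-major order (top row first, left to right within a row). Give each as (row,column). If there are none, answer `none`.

(0,4), (4,0)

(0,0)X 2/2 ✓
(0,1)X 2/3 ✓
(0,3)O 2/4 ✓
(0,4)O 1/5 ✗
(0,5)X 2/3 ✓
(1,0)X 2/2 ✓
(1,2)O 2/5 ✓
(1,3)X 3/7 ✓
(1,4)X 4/7 ✓
(1,5)X 3/4 ✓
(2,2)X 3/6 ✓
(2,3)O 2/8 ✓
(2,4)X 4/7 ✓
(3,0)O 2/3 ✓
(3,1)O 3/6 ✓
(3,2)X 3/7 ✓
(3,3)X 4/8 ✓
(3,4)O 3/6 ✓
(3,5)O 2/3 ✓
(4,0)X 0/3 ✗
(4,1)O 3/6 ✓
(4,2)O 3/7 ✓
(4,3)X 4/8 ✓
(4,4)O 4/7 ✓
(5,2)X 1/4 ✓
(5,3)O 2/5 ✓
(5,4)X 1/4 ✓
(5,5)O 1/2 ✓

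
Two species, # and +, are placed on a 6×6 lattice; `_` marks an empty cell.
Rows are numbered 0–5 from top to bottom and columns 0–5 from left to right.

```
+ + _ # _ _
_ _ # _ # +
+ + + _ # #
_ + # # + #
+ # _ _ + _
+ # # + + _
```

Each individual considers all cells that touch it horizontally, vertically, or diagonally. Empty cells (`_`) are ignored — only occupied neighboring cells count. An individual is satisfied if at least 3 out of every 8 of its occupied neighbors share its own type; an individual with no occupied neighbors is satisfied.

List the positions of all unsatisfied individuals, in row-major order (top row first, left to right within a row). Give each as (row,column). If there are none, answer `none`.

Row 0: (0,0)+ 1/1 satisfied · (0,1)+ 1/2 satisfied · (0,3)# 2/2 satisfied
Row 1: (1,2)# 1/4 not · (1,4)# 3/4 satisfied · (1,5)+ 0/3 not
Row 2: (2,0)+ 2/2 satisfied · (2,1)+ 3/5 satisfied · (2,2)+ 2/5 satisfied · (2,4)# 4/6 satisfied · (2,5)# 3/5 satisfied
Row 3: (3,1)+ 4/6 satisfied · (3,2)# 2/5 satisfied · (3,3)# 2/5 satisfied · (3,4)+ 1/5 not · (3,5)# 2/4 satisfied
Row 4: (4,0)+ 2/4 satisfied · (4,1)# 3/6 satisfied · (4,4)+ 3/5 satisfied
Row 5: (5,0)+ 1/3 not · (5,1)# 2/4 satisfied · (5,2)# 2/3 satisfied · (5,3)+ 2/3 satisfied · (5,4)+ 2/2 satisfied

(1,2), (1,5), (3,4), (5,0)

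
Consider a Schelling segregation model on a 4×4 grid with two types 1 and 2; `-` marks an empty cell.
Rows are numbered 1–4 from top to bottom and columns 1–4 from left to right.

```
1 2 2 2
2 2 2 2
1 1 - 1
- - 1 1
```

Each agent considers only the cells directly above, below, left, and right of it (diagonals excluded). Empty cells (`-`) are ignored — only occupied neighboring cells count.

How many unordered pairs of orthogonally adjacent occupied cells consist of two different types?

Scan each occupied cell's neighbors to the right and below so each pair is counted once.
Row 1: 1(1,1)–2(1,2)≠ 1(1,1)–2(2,1)≠ 2(1,2)–2(1,3)= 2(1,2)–2(2,2)= 2(1,3)–2(1,4)= 2(1,3)–2(2,3)= 2(1,4)–2(2,4)=  → 2/7 unlike.
Row 2: 2(2,1)–2(2,2)= 2(2,1)–1(3,1)≠ 2(2,2)–2(2,3)= 2(2,2)–1(3,2)≠ 2(2,3)–2(2,4)= 2(2,4)–1(3,4)≠  → 3/6 unlike.
Row 3: 1(3,1)–1(3,2)= 1(3,4)–1(4,4)=  → 0/2 unlike.
Row 4: 1(4,3)–1(4,4)=  → 0/1 unlike.
Total adjacent occupied pairs: 16; unlike-type pairs: 5.

5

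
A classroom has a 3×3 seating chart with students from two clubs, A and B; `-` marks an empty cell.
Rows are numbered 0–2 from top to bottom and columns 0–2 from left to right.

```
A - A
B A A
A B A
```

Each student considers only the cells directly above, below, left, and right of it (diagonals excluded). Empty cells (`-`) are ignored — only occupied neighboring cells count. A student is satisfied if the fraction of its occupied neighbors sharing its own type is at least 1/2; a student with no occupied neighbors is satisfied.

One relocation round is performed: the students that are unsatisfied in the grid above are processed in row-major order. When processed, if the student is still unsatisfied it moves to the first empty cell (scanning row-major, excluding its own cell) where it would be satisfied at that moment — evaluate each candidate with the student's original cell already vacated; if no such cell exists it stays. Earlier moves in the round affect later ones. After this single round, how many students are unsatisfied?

1

Initially unsatisfied (in order): (0,0), (1,0), (1,1), (2,0), (2,1).
  (0,0) → (0,1).
  (1,0): no empty cell satisfies it; stays.
  (1,1): now satisfied by earlier moves; stays.
  (2,0) → (0,0).
  (2,1) → (2,0).
Resulting grid:
A A A
B A A
B - A
Unsatisfied now: (1,0).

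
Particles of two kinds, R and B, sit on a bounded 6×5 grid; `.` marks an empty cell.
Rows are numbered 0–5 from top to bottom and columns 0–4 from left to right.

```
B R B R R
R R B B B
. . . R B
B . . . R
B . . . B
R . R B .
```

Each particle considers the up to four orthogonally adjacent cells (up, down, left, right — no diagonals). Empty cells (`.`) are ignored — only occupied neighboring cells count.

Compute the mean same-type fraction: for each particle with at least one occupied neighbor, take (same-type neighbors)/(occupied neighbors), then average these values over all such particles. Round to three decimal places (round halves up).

Row 0: (0,0)B 0/2 · (0,1)R 1/3 · (0,2)B 1/3 · (0,3)R 1/3 · (0,4)R 1/2
Row 1: (1,0)R 1/2 · (1,1)R 2/3 · (1,2)B 2/3 · (1,3)B 2/4 · (1,4)B 2/3
Row 2: (2,3)R 0/2 · (2,4)B 1/3
Row 3: (3,0)B 1/1 · (3,4)R 0/2
Row 4: (4,0)B 1/2 · (4,4)B 0/1
Row 5: (5,0)R 0/1 · (5,2)R 0/1 · (5,3)B 0/1
Sum over 19 particles: 0/2 + 1/3 + 1/3 + 1/3 + 1/2 + 1/2 + 2/3 + 2/3 + 2/4 + 2/3 + 0/2 + 1/3 + 1/1 + 0/2 + 1/2 + 0/1 + 0/1 + 0/1 + 0/1 = 19/3; mean = 19/3 ÷ 19 = 1/3 = 0.333333… → 0.333.

0.333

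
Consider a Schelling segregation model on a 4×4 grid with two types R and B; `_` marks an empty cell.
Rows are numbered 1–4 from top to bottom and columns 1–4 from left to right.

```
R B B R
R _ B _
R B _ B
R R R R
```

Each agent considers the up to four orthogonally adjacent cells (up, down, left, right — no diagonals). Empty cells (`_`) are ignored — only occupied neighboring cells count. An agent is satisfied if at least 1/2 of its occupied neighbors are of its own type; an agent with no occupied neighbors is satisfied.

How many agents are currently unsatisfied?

3

(1,1)R 1/2 ok
(1,2)B 1/2 ok
(1,3)B 2/3 ok
(1,4)R 0/1 unhappy
(2,1)R 2/2 ok
(2,3)B 1/1 ok
(3,1)R 2/3 ok
(3,2)B 0/2 unhappy
(3,4)B 0/1 unhappy
(4,1)R 2/2 ok
(4,2)R 2/3 ok
(4,3)R 2/2 ok
(4,4)R 1/2 ok
Unsatisfied: (1,4), (3,2), (3,4) — 3 in total.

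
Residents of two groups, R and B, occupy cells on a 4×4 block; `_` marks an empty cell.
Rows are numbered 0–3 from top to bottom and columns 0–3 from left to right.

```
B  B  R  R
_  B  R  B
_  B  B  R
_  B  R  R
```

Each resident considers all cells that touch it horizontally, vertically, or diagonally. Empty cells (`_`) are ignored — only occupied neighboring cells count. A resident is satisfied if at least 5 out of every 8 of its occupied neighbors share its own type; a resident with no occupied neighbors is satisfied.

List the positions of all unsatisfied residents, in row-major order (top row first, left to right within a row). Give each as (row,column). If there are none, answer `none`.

(0,1), (0,2), (1,2), (1,3), (2,1), (2,2), (2,3), (3,2)

(0,0)B 2/2 satisfied
(0,1)B 2/4 not
(0,2)R 2/5 not
(0,3)R 2/3 satisfied
(1,1)B 4/6 satisfied
(1,2)R 3/8 not
(1,3)B 1/5 not
(2,1)B 3/5 not
(2,2)B 4/8 not
(2,3)R 3/5 not
(3,1)B 2/3 satisfied
(3,2)R 2/5 not
(3,3)R 2/3 satisfied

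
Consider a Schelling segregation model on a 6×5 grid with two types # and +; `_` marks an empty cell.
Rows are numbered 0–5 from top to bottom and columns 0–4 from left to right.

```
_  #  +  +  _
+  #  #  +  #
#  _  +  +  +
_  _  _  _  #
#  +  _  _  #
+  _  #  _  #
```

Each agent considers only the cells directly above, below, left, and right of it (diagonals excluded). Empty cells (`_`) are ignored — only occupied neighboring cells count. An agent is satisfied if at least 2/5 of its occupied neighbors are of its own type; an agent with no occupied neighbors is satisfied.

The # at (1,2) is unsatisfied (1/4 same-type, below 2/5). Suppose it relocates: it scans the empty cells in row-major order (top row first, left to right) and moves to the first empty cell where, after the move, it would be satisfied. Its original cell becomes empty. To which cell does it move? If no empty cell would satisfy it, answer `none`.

(0,0)

Vacating (1,2). Empty cells in order:
  (0,0): 1/2 same-type → satisfied — stop here.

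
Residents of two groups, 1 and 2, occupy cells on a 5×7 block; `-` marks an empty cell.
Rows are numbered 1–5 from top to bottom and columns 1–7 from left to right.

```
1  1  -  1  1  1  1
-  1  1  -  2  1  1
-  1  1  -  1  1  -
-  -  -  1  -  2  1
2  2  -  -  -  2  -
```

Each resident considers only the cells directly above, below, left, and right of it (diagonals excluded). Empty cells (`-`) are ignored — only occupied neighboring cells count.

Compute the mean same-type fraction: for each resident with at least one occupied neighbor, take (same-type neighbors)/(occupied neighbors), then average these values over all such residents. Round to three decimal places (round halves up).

0.796

(1,1)1 1/1
(1,2)1 2/2
(1,4)1 1/1
(1,5)1 2/3
(1,6)1 3/3
(1,7)1 2/2
(2,2)1 3/3
(2,3)1 2/2
(2,5)2 0/3
(2,6)1 3/4
(2,7)1 2/2
(3,2)1 2/2
(3,3)1 2/2
(3,5)1 1/2
(3,6)1 2/3
(4,4)1 — no occupied neighbors
(4,6)2 1/3
(4,7)1 0/1
(5,1)2 1/1
(5,2)2 1/1
(5,6)2 1/1
Sum over 20 residents: 1/1 + 2/2 + 1/1 + 2/3 + 3/3 + 2/2 + 3/3 + 2/2 + 0/3 + 3/4 + 2/2 + 2/2 + 2/2 + 1/2 + 2/3 + 1/3 + 0/1 + 1/1 + 1/1 + 1/1 = 191/12; mean = 191/12 ÷ 20 = 191/240 = 0.795833… → 0.796.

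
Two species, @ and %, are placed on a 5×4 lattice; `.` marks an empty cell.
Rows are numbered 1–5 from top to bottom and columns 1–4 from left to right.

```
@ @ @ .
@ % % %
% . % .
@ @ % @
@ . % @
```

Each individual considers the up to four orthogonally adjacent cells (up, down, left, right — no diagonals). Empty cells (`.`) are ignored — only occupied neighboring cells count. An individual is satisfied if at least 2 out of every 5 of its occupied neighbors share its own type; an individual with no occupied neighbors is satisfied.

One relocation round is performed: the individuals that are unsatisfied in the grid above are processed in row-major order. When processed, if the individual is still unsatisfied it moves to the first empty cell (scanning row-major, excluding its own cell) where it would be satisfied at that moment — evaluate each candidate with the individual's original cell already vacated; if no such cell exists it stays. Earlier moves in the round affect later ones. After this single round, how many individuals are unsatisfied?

Initially unsatisfied (in order): (2,1), (2,2), (3,1).
  (2,1) → (1,4).
  (2,2): now satisfied by earlier moves; stays.
  (3,1) → (2,1).
Resulting grid:
@ @ @ @
% % % %
. . % .
@ @ % @
@ . % @
All satisfied now.

0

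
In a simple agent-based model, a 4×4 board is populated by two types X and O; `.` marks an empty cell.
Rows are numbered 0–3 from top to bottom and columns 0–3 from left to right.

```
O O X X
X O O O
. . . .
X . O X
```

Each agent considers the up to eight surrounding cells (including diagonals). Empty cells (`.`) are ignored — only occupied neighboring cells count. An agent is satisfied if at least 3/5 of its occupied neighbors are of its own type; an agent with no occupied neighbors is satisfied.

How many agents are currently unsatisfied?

6

Row 0: (0,0)O 2/3 satisfied · (0,1)O 3/5 satisfied · (0,2)X 1/5 not · (0,3)X 1/3 not
Row 1: (1,0)X 0/3 not · (1,1)O 3/5 satisfied · (1,2)O 3/5 satisfied · (1,3)O 1/3 not
Row 3: (3,0)X 0/0 satisfied · (3,2)O 0/1 not · (3,3)X 0/1 not
Unsatisfied: (0,2), (0,3), (1,0), (1,3), (3,2), (3,3) — 6 in total.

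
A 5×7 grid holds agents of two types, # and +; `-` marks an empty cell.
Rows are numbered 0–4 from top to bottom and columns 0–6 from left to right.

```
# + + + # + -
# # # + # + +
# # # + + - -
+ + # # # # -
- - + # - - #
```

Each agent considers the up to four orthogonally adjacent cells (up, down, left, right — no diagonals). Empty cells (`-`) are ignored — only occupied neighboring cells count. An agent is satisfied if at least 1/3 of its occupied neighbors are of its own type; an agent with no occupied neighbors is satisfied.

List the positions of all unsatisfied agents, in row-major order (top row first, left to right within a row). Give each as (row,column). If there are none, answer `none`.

(1,4), (4,2)

(0,0)# 1/2 ok
(0,1)+ 1/3 ok
(0,2)+ 2/3 ok
(0,3)+ 2/3 ok
(0,4)# 1/3 ok
(0,5)+ 1/2 ok
(1,0)# 3/3 ok
(1,1)# 3/4 ok
(1,2)# 2/4 ok
(1,3)+ 2/4 ok
(1,4)# 1/4 unhappy
(1,5)+ 2/3 ok
(1,6)+ 1/1 ok
(2,0)# 2/3 ok
(2,1)# 3/4 ok
(2,2)# 3/4 ok
(2,3)+ 2/4 ok
(2,4)+ 1/3 ok
(3,0)+ 1/2 ok
(3,1)+ 1/3 ok
(3,2)# 2/4 ok
(3,3)# 3/4 ok
(3,4)# 2/3 ok
(3,5)# 1/1 ok
(4,2)+ 0/2 unhappy
(4,3)# 1/2 ok
(4,6)# 0/0 ok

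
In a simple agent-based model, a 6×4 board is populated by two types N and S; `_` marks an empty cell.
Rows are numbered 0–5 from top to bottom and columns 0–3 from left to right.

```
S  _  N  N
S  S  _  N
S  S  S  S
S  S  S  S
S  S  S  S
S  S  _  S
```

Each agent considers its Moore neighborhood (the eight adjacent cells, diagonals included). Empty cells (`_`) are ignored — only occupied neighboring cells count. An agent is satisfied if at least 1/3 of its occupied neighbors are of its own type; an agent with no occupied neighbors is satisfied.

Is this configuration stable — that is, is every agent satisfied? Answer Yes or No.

(0,0)S 2/2 ok
(0,2)N 2/3 ok
(0,3)N 2/2 ok
(1,0)S 4/4 ok
(1,1)S 5/6 ok
(1,3)N 2/4 ok
(2,0)S 5/5 ok
(2,1)S 7/7 ok
(2,2)S 6/7 ok
(2,3)S 3/4 ok
(3,0)S 5/5 ok
(3,1)S 8/8 ok
(3,2)S 8/8 ok
(3,3)S 5/5 ok
(4,0)S 5/5 ok
(4,1)S 7/7 ok
(4,2)S 7/7 ok
(4,3)S 4/4 ok
(5,0)S 3/3 ok
(5,1)S 4/4 ok
(5,3)S 2/2 ok
All meet the threshold, so the configuration is stable.

Yes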